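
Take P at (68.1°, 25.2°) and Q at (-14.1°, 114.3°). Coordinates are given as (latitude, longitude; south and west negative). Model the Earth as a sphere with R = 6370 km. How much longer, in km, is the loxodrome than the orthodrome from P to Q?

Great circle: cos σ = sin φ₁ sin φ₂ + cos φ₁ cos φ₂ cos Δλ,  σ = 1.7930 rad → d_gc = 11421.2 km
Rhumb line: Δψ = -1.8912, q = Δφ/Δψ = 0.7586, d_rh = R√(Δφ²+q²Δλ²) = 11831.5 km
Excess = 11831.5 − 11421.2 = 410.3 ≈ 410 km

410 km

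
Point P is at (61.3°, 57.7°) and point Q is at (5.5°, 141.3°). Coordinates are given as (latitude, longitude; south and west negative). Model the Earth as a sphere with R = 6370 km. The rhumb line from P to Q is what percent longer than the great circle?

Great circle: σ = 1.4330 rad → d_gc = Rσ = 9128.3 km
Rhumb: Δφ = -0.9739, Δλ = +1.4591, Δψ = -1.2671, q = Δφ/Δψ = 0.7686 → d_rh = R√(Δφ²+q²Δλ²) = 9461.4 km
Excess = (9461.4 − 9128.3) / 9128.3 = 333.1 / 9128.3 = 3.649% ≈ 3.6%

3.6%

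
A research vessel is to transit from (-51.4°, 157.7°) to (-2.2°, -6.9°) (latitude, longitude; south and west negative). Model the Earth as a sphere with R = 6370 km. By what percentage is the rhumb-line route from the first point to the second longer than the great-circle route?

Great circle: σ = 2.1786 rad → d_gc = Rσ = 13877.4 km
Rhumb: Δφ = +0.8587, Δλ = -2.8728, Δψ = +1.0109, q = Δφ/Δψ = 0.8495 → d_rh = R√(Δφ²+q²Δλ²) = 16479.6 km
Excess = (16479.6 − 13877.4) / 13877.4 = 2602.2 / 13877.4 = 18.751% ≈ 18.8%

18.8%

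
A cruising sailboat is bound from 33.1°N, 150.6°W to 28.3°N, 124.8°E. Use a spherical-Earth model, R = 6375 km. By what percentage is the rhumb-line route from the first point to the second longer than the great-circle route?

Great circle: σ = 1.2363 rad → d_gc = Rσ = 7881.3 km
Rhumb: Δφ = -0.0838, Δλ = -1.4765, Δψ = -0.0975, q = Δφ/Δψ = 0.8594 → d_rh = R√(Δφ²+q²Δλ²) = 8107.4 km
Excess = (8107.4 − 7881.3) / 7881.3 = 226.1 / 7881.3 = 2.87% ≈ 2.9%

2.9%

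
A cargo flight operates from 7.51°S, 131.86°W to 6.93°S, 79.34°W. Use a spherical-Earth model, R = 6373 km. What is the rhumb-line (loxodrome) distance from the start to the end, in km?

Δψ = ln[tan(π/4+φ₂/2)/tan(π/4+φ₁/2)] = +0.0102;  Δφ = +0.0101 rad,  Δλ = +0.9166 rad
q = Δφ/Δψ = 0.9921
d = R·√(Δφ² + q²Δλ²) = 6373·0.90943 = 5796 km

5796 km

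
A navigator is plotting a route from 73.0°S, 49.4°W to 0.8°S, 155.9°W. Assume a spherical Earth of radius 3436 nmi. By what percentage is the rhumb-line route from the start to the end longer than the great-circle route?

7.8%

Great circle: σ = 1.6405 rad → d_gc = Rσ = 5636.9 nmi
Rhumb: Δφ = +1.2601, Δλ = -1.8588, Δψ = +1.8868, q = Δφ/Δψ = 0.6679 → d_rh = R√(Δφ²+q²Δλ²) = 6077.9 nmi
Excess = (6077.9 − 5636.9) / 5636.9 = 441.0 / 5636.9 = 7.82% ≈ 7.8%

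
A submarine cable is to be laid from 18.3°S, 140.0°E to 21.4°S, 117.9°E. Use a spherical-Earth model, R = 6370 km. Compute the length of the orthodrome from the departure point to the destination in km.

2335 km

Haversine: a = sin²(Δφ/2)+cos φ₁ cos φ₂ sin²(Δλ/2) = 0.03320;  σ = 2·atan2(√a,√(1−a))
σ = 20.998° → d = Rσ = 6370·0.36649 = 2335 km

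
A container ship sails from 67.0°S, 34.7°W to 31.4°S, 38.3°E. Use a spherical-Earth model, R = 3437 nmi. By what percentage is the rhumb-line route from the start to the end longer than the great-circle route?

4.4%

Great circle: σ = 0.9556 rad → d_gc = Rσ = 3284.5 nmi
Rhumb: Δφ = +0.6213, Δλ = +1.2741, Δψ = +1.0146, q = Δφ/Δψ = 0.6124 → d_rh = R√(Δφ²+q²Δλ²) = 3428.1 nmi
Excess = (3428.1 − 3284.5) / 3284.5 = 143.6 / 3284.5 = 4.37% ≈ 4.4%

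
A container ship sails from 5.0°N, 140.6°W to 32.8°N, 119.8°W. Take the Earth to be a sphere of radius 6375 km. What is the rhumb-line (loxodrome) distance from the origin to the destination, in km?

3774 km

Rhumb course C = atan2(Δλ, Δψ) with Δψ = ln[tan(π/4+φ₂/2)/tan(π/4+φ₁/2)] = +0.5192, Δλ = +0.3630 → C = 34.96°
d = R·|Δφ| / |cos C| = 6375·0.48520 / 0.81953 = 3774 km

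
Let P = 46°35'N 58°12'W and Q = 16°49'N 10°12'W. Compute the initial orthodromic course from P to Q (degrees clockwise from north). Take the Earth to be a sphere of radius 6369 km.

110.5°

N = sin Δλ·cos φ₂ = +0.7114;  D = cos φ₁ sin φ₂ − sin φ₁ cos φ₂ cos Δλ = -0.2664
initial course = atan2(N, D) = 110.53°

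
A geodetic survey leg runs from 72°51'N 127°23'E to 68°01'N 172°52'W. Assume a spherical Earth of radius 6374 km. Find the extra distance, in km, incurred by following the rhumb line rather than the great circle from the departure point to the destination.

Great circle: cos σ = sin φ₁ sin φ₂ + cos φ₁ cos φ₂ cos Δλ,  σ = 0.3432 rad → d_gc = 2187.81 km
Rhumb line: Δψ = -0.2532, q = Δφ/Δψ = 0.3332, d_rh = R√(Δφ²+q²Δλ²) = 2279.29 km
Excess = 2279.29 − 2187.81 = 91.48 ≈ 91 km

91 km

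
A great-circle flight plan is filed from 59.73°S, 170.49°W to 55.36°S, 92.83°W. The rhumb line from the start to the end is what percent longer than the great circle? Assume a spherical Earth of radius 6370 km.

6.0%

Great circle: σ = 0.6891 rad → d_gc = Rσ = 4389.7 km
Rhumb: Δφ = +0.0763, Δλ = +1.3554, Δψ = +0.1423, q = Δφ/Δψ = 0.5359 → d_rh = R√(Δφ²+q²Δλ²) = 4652.1 km
Excess = (4652.1 − 4389.7) / 4389.7 = 262.4 / 4389.7 = 5.98% ≈ 6.0%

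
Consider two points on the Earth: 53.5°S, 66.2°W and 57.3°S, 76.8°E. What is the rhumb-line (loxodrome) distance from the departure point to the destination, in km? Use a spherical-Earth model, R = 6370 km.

9029 km

Δψ = ln[tan(π/4+φ₂/2)/tan(π/4+φ₁/2)] = -0.1169;  Δφ = -0.0663 rad,  Δλ = +2.4958 rad
q = Δφ/Δψ = 0.5673
d = R·√(Δφ² + q²Δλ²) = 6370·1.41744 = 9029 km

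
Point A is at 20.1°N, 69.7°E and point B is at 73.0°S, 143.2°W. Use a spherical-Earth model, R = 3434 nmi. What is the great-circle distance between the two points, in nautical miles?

7432 nmi

cos σ = sin φ₁ sin φ₂ + cos φ₁ cos φ₂ cos Δλ
      = sin(20.10°)sin(-73.00°) + cos(20.10°)cos(-73.00°)cos(147.10°) = -0.5592
σ = 123.999° → d = Rσ = 3434·2.16418 = 7432 nmi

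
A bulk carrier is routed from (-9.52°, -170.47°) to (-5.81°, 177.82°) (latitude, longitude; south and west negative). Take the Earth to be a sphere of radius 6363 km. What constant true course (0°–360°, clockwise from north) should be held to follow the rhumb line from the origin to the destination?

287.7°

Meridional parts: M(φ₁)=-0.1669, M(φ₂)=-0.1016 → ΔM = +0.0653;  Δλ = -0.2044 rad
tan C = Δλ / ΔM = -3.1276 → C = 287.73°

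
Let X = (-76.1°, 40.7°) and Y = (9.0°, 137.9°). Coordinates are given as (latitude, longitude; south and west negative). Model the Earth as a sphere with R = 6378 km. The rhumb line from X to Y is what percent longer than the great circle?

5.9%

Great circle: σ = 1.7534 rad → d_gc = Rσ = 11183.2 km
Rhumb: Δφ = +1.4853, Δλ = +1.6965, Δψ = +2.2623, q = Δφ/Δψ = 0.6565 → d_rh = R√(Δφ²+q²Δλ²) = 11840.7 km
Excess = (11840.7 − 11183.2) / 11183.2 = 657.5 / 11183.2 = 5.88% ≈ 5.9%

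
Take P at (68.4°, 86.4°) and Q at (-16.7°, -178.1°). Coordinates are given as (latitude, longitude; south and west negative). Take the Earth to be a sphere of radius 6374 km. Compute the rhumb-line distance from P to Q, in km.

Rhumb course C = atan2(Δλ, Δψ) with Δψ = ln[tan(π/4+φ₂/2)/tan(π/4+φ₁/2)] = -1.9524, Δλ = +1.6668 → C = 139.51°
d = R·|Δφ| / |cos C| = 6374·1.48528 / 0.76055 = 12448 km

12448 km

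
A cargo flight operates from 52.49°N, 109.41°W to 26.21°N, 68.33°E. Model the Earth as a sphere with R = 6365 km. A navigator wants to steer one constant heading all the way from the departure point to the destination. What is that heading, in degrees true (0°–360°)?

Meridional parts: M(φ₁)=+1.0801, M(φ₂)=+0.4743 → ΔM = -0.6058;  Δλ = +3.1021 rad
tan C = Δλ / ΔM = -5.1204 → C = 101.05°

101.1°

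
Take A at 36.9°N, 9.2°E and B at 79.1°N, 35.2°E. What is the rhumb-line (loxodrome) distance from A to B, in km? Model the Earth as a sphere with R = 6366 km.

Rhumb course C = atan2(Δλ, Δψ) with Δψ = ln[tan(π/4+φ₂/2)/tan(π/4+φ₁/2)] = +1.6558, Δλ = +0.4538 → C = 15.33°
d = R·|Δφ| / |cos C| = 6366·0.73653 / 0.96444 = 4862 km

4862 km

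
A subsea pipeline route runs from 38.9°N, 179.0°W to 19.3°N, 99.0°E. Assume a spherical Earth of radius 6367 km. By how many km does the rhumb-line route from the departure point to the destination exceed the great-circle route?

198 km

Great circle: cos σ = sin φ₁ sin φ₂ + cos φ₁ cos φ₂ cos Δλ,  σ = 1.2558 rad → d_gc = 7995.9 km
Rhumb line: Δψ = -0.3946, q = Δφ/Δψ = 0.8668, d_rh = R√(Δφ²+q²Δλ²) = 8193.5 km
Excess = 8193.5 − 7995.9 = 197.6 ≈ 198 km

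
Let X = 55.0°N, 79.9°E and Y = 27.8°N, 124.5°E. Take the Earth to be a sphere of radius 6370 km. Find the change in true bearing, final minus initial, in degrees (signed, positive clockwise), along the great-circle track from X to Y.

+31.2°

At departure: θ₁ = atan2(sin Δλ cos φ₂, cos φ₁ sin φ₂ − sin φ₁ cos φ₂ cos Δλ) = 111.80°
At arrival: θ₂ = atan2(sin Δλ cos φ₁, −cos φ₂ sin φ₁ + sin φ₂ cos φ₁ cos Δλ) = 142.98°
Δθ = θ₂ − θ₁ = +31.2°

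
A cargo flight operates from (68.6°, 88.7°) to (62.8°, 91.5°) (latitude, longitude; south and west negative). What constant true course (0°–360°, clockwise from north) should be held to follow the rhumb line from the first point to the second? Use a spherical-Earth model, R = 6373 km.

Meridional parts: M(φ₁)=+1.6663, M(φ₂)=+1.4191 → ΔM = -0.2471;  Δλ = +0.0489 rad
tan C = Δλ / ΔM = -0.1977 → C = 168.81°

168.8°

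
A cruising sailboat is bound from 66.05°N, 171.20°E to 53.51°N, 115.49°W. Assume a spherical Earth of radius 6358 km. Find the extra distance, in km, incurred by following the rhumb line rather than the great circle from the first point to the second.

223 km

Great circle: cos σ = sin φ₁ sin φ₂ + cos φ₁ cos φ₂ cos Δλ,  σ = 0.6367 rad → d_gc = 4048.06 km
Rhumb line: Δψ = -0.4410, q = Δφ/Δψ = 0.4963, d_rh = R√(Δφ²+q²Δλ²) = 4270.59 km
Excess = 4270.59 − 4048.06 = 222.53 ≈ 223 km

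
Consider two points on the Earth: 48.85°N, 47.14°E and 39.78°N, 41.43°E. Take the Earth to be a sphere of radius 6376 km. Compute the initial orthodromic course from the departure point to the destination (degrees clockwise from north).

206.3°

θ = atan2( sin Δλ·cos φ₂ ,  cos φ₁ sin φ₂ − sin φ₁ cos φ₂ cos Δλ )
  = atan2(-0.0765, -0.1548) = 206.29°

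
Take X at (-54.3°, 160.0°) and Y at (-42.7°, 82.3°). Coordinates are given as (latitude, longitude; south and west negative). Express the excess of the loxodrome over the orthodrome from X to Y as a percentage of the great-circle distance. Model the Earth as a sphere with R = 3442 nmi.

Great circle: σ = 0.8736 rad → d_gc = Rσ = 3006.9 nmi
Rhumb: Δφ = +0.2025, Δλ = -1.3561, Δψ = +0.3074, q = Δφ/Δψ = 0.6586 → d_rh = R√(Δφ²+q²Δλ²) = 3152.1 nmi
Excess = (3152.1 − 3006.9) / 3006.9 = 145.2 / 3006.9 = 4.83% ≈ 4.8%

4.8%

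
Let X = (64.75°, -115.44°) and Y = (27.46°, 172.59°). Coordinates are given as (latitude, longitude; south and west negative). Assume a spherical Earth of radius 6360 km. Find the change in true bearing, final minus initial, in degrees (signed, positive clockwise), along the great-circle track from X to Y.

-57.8°

At departure: θ₁ = atan2(sin Δλ cos φ₂, cos φ₁ sin φ₂ − sin φ₁ cos φ₂ cos Δλ) = 266.49°
At arrival: θ₂ = atan2(sin Δλ cos φ₁, −cos φ₂ sin φ₁ + sin φ₂ cos φ₁ cos Δλ) = 208.67°
Δθ = θ₂ − θ₁ = -57.8°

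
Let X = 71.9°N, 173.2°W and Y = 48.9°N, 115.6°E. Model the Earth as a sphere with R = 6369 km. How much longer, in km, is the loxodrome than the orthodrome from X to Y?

Great circle: cos σ = sin φ₁ sin φ₂ + cos φ₁ cos φ₂ cos Δλ,  σ = 0.6728 rad → d_gc = 4285.0 km
Rhumb line: Δψ = -0.8559, q = Δφ/Δψ = 0.4690, d_rh = R√(Δφ²+q²Δλ²) = 4507.1 km
Excess = 4507.1 − 4285.0 = 222.1 ≈ 222 km

222 km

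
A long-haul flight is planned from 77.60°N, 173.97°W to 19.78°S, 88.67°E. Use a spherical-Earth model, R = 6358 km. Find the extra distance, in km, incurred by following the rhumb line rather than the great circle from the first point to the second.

Great circle: cos σ = sin φ₁ sin φ₂ + cos φ₁ cos φ₂ cos Δλ,  σ = 1.9352 rad → d_gc = 12304.1 km
Rhumb line: Δψ = -2.5721, q = Δφ/Δψ = 0.6608, d_rh = R√(Δφ²+q²Δλ²) = 12951.4 km
Excess = 12951.4 − 12304.1 = 647.3 ≈ 647 km

647 km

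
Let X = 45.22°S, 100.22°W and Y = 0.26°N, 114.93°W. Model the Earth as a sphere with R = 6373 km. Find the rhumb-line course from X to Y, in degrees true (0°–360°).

343.9°

Meridional parts: M(φ₁)=-0.8868, M(φ₂)=+0.0045 → ΔM = +0.8914;  Δλ = -0.2567 rad
tan C = Δλ / ΔM = -0.2880 → C = 343.93°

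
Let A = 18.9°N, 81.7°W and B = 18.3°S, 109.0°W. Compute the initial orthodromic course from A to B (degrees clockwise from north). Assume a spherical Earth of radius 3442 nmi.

N = sin Δλ·cos φ₂ = -0.4355;  D = cos φ₁ sin φ₂ − sin φ₁ cos φ₂ cos Δλ = -0.5703
initial course = atan2(N, D) = 217.36°

217.4°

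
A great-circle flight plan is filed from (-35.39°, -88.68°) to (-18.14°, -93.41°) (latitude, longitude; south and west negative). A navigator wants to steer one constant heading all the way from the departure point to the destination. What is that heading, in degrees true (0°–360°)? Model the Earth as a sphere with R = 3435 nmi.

346.3°

Meridional parts: M(φ₁)=-0.6612, M(φ₂)=-0.3220 → ΔM = +0.3391;  Δλ = -0.0826 rad
tan C = Δλ / ΔM = -0.2434 → C = 346.32°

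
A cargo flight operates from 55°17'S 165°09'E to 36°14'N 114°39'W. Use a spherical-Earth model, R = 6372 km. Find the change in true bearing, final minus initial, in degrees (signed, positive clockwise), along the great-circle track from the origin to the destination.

At departure: θ₁ = atan2(sin Δλ cos φ₂, cos φ₁ sin φ₂ − sin φ₁ cos φ₂ cos Δλ) = 60.51°
At arrival: θ₂ = atan2(sin Δλ cos φ₁, −cos φ₂ sin φ₁ + sin φ₂ cos φ₁ cos Δλ) = 37.92°
Δθ = θ₂ − θ₁ = -22.6°

-22.6°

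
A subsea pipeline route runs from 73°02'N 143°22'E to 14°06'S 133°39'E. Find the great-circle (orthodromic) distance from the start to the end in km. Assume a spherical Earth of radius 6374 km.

9719 km

cos σ = sin φ₁ sin φ₂ + cos φ₁ cos φ₂ cos Δλ
      = sin(73.03°)sin(-14.10°) + cos(73.03°)cos(-14.10°)cos(-9.72°) = 0.0460
σ = 87.366° → d = Rσ = 6374·1.52483 = 9719 km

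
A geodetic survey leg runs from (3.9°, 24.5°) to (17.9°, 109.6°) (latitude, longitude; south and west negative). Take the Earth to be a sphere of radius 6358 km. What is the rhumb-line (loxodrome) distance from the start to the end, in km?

Rhumb course C = atan2(Δλ, Δψ) with Δψ = ln[tan(π/4+φ₂/2)/tan(π/4+φ₁/2)] = +0.2495, Δλ = +1.4853 → C = 80.46°
d = R·|Δφ| / |cos C| = 6358·0.24435 / 0.16566 = 9378 km

9378 km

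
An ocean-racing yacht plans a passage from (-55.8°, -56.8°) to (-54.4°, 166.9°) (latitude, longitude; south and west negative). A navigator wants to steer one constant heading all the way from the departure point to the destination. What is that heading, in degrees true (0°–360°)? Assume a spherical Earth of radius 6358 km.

271.0°

Δψ = ln[tan(π/4+φ₂/2)/tan(π/4+φ₁/2)] = +0.0427
Δλ = -2.3789 rad (taken the short way round)
course = atan2(Δλ, Δψ) = 271.03°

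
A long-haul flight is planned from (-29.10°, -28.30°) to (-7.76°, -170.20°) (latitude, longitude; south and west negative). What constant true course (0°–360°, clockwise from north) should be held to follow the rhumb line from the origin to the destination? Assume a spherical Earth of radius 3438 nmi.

Meridional parts: M(φ₁)=-0.5312, M(φ₂)=-0.1359 → ΔM = +0.3954;  Δλ = -2.4766 rad
tan C = Δλ / ΔM = -6.2637 → C = 279.07°

279.1°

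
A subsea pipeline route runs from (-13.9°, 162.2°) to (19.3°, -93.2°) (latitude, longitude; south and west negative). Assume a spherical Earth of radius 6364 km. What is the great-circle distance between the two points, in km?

12005 km

cos σ = sin φ₁ sin φ₂ + cos φ₁ cos φ₂ cos Δλ
      = sin(-13.90°)sin(19.30°) + cos(-13.90°)cos(19.30°)cos(104.60°) = -0.3103
σ = 108.079° → d = Rσ = 6364·1.88634 = 12005 km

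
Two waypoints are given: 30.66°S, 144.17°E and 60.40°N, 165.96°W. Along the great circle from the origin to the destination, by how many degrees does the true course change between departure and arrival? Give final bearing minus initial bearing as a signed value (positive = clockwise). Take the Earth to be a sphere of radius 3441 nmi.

Initial bearing θ₁ = atan2(sin Δλ cos φ₂, cos φ₁ sin φ₂ − sin φ₁ cos φ₂ cos Δλ) = 22.53°
Final bearing θ₂ = (initial bearing from the destination back to the start) + 180° = 41.86°
Δθ = θ₂ − θ₁ = +19.3°

+19.3°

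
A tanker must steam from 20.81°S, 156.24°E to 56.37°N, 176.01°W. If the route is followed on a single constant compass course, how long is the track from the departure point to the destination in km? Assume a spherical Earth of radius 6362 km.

Rhumb course C = atan2(Δλ, Δψ) with Δψ = ln[tan(π/4+φ₂/2)/tan(π/4+φ₁/2)] = +1.5681, Δλ = +0.4843 → C = 17.16°
d = R·|Δφ| / |cos C| = 6362·1.34705 / 0.95546 = 8969 km

8969 km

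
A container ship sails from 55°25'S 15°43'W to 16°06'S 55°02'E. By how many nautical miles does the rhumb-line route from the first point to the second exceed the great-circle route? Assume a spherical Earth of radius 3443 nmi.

103 nmi

Great circle: cos σ = sin φ₁ sin φ₂ + cos φ₁ cos φ₂ cos Δλ,  σ = 1.1504 rad → d_gc = 3960.9 nmi
Rhumb line: Δψ = +0.8822, q = Δφ/Δψ = 0.7778, d_rh = R√(Δφ²+q²Δλ²) = 4064.2 nmi
Excess = 4064.2 − 3960.9 = 103.3 ≈ 103 nmi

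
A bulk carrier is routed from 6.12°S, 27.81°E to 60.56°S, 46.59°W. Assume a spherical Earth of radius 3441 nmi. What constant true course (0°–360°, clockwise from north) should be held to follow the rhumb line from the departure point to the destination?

Δψ = ln[tan(π/4+φ₂/2)/tan(π/4+φ₁/2)] = -1.2297
Δλ = -1.2985 rad (taken the short way round)
course = atan2(Δλ, Δψ) = 226.56°

226.6°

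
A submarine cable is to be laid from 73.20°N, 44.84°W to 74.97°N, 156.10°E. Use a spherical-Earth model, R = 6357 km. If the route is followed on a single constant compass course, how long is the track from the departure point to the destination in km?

Δψ = ln[tan(π/4+φ₂/2)/tan(π/4+φ₁/2)] = +0.1128;  Δφ = +0.0309 rad,  Δλ = -2.7761 rad
q = Δφ/Δψ = 0.2739
d = R·√(Δφ² + q²Δλ²) = 6357·0.76109 = 4838 km

4838 km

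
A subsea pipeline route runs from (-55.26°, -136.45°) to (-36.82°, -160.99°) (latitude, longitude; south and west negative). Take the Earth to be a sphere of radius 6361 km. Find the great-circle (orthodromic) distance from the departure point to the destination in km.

2758 km

cos σ = sin φ₁ sin φ₂ + cos φ₁ cos φ₂ cos Δλ
      = sin(-55.26°)sin(-36.82°) + cos(-55.26°)cos(-36.82°)cos(-24.54°) = 0.9074
σ = 24.845° → d = Rσ = 6361·0.43362 = 2758 km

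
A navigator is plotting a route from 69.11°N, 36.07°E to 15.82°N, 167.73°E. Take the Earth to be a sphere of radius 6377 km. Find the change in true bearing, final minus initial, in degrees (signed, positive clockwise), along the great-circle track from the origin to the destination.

At departure: θ₁ = atan2(sin Δλ cos φ₂, cos φ₁ sin φ₂ − sin φ₁ cos φ₂ cos Δλ) = 45.98°
At arrival: θ₂ = atan2(sin Δλ cos φ₁, −cos φ₂ sin φ₁ + sin φ₂ cos φ₁ cos Δλ) = 164.54°
Δθ = θ₂ − θ₁ = +118.6°

+118.6°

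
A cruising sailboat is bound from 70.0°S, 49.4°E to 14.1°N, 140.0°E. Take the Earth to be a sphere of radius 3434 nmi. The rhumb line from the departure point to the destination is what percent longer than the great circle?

4.0%

Great circle: σ = 1.8053 rad → d_gc = Rσ = 6199.5 nmi
Rhumb: Δφ = +1.4678, Δλ = +1.5813, Δψ = +1.9840, q = Δφ/Δψ = 0.7398 → d_rh = R√(Δφ²+q²Δλ²) = 6445.6 nmi
Excess = (6445.6 − 6199.5) / 6199.5 = 246.1 / 6199.5 = 3.97% ≈ 4.0%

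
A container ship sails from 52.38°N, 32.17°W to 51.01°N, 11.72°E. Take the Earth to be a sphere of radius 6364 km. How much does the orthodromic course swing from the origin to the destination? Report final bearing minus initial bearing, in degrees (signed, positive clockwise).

+35.1°

Initial bearing θ₁ = atan2(sin Δλ cos φ₂, cos φ₁ sin φ₂ − sin φ₁ cos φ₂ cos Δλ) = 75.19°
Final bearing θ₂ = (initial bearing from the destination back to the start) + 180° = 110.29°
Δθ = θ₂ − θ₁ = +35.1°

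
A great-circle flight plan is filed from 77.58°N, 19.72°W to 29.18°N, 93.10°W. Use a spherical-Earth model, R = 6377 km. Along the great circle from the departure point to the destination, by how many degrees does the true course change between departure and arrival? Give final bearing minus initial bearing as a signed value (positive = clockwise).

-66.5°

At departure: θ₁ = atan2(sin Δλ cos φ₂, cos φ₁ sin φ₂ − sin φ₁ cos φ₂ cos Δλ) = 260.57°
At arrival: θ₂ = atan2(sin Δλ cos φ₁, −cos φ₂ sin φ₁ + sin φ₂ cos φ₁ cos Δλ) = 194.06°
Δθ = θ₂ − θ₁ = -66.5°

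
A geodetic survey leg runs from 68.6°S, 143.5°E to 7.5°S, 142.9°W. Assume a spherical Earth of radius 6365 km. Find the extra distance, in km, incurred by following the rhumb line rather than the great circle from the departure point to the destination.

288 km

Great circle: cos σ = sin φ₁ sin φ₂ + cos φ₁ cos φ₂ cos Δλ,  σ = 1.3452 rad → d_gc = 8562.34 km
Rhumb line: Δψ = +1.5350, q = Δφ/Δψ = 0.6947, d_rh = R√(Δφ²+q²Δλ²) = 8850.81 km
Excess = 8850.81 − 8562.34 = 288.47 ≈ 288 km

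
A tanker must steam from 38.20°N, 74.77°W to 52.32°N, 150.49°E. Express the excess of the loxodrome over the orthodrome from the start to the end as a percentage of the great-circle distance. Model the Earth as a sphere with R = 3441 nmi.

17.1%

Great circle: σ = 1.4189 rad → d_gc = Rσ = 4882.4 nmi
Rhumb: Δφ = +0.2464, Δλ = -2.3517, Δψ = +0.3528, q = Δφ/Δψ = 0.6984 → d_rh = R√(Δφ²+q²Δλ²) = 5715.1 nmi
Excess = (5715.1 − 4882.4) / 4882.4 = 832.7 / 4882.4 = 17.06% ≈ 17.1%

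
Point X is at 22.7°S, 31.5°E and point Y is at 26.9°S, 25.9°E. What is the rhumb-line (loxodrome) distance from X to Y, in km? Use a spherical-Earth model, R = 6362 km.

732 km

Δψ = ln[tan(π/4+φ₂/2)/tan(π/4+φ₁/2)] = -0.0808;  Δφ = -0.0733 rad,  Δλ = -0.0977 rad
q = Δφ/Δψ = 0.9075
d = R·√(Δφ² + q²Δλ²) = 6362·0.11507 = 732 km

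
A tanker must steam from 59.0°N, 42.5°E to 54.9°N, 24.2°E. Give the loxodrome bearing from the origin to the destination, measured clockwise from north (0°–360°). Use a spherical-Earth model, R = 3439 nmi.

Δψ = ln[tan(π/4+φ₂/2)/tan(π/4+φ₁/2)] = -0.1314
Δλ = -0.3194 rad (taken the short way round)
course = atan2(Δλ, Δψ) = 247.64°

247.6°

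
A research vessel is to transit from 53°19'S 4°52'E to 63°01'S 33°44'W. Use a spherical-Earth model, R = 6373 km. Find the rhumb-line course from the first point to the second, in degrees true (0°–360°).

244.4°

Δψ = ln[tan(π/4+φ₂/2)/tan(π/4+φ₁/2)] = -0.3234
Δλ = -0.6737 rad (taken the short way round)
course = atan2(Δλ, Δψ) = 244.36°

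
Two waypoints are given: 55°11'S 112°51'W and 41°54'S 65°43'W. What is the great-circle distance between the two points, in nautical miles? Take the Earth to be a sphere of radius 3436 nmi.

1987 nmi

Haversine: a = sin²(Δφ/2)+cos φ₁ cos φ₂ sin²(Δλ/2) = 0.08131;  σ = 2·atan2(√a,√(1−a))
σ = 33.135° → d = Rσ = 3436·0.57832 = 1987 nmi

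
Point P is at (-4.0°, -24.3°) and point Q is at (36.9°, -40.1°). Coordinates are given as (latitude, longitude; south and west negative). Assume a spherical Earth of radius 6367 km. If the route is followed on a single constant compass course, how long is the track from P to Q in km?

4832 km

Rhumb course C = atan2(Δλ, Δψ) with Δψ = ln[tan(π/4+φ₂/2)/tan(π/4+φ₁/2)] = +0.7637, Δλ = -0.2758 → C = 340.15°
d = R·|Δφ| / |cos C| = 6367·0.71384 / 0.94056 = 4832 km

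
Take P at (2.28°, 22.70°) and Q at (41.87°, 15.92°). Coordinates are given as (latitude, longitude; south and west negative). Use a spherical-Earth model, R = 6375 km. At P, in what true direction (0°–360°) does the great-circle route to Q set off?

N = sin Δλ·cos φ₂ = -0.0879;  D = cos φ₁ sin φ₂ − sin φ₁ cos φ₂ cos Δλ = +0.6375
initial course = atan2(N, D) = 352.15°

352.1°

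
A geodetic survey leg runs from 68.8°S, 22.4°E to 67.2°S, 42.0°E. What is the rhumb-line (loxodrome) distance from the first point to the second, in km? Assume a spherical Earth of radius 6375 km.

Δψ = ln[tan(π/4+φ₂/2)/tan(π/4+φ₁/2)] = +0.0746;  Δφ = +0.0279 rad,  Δλ = +0.3421 rad
q = Δφ/Δψ = 0.3744
d = R·√(Δφ² + q²Δλ²) = 6375·0.13110 = 836 km

836 km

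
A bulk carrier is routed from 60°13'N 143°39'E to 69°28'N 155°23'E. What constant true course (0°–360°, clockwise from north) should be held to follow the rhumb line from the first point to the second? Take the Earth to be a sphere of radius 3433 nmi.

Δψ = ln[tan(π/4+φ₂/2)/tan(π/4+φ₁/2)] = +0.3840
Δλ = +0.2048 rad (taken the short way round)
course = atan2(Δλ, Δψ) = 28.07°

28.1°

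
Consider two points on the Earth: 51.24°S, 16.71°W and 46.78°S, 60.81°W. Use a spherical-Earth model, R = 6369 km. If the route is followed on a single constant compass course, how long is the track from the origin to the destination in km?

3251 km

Rhumb course C = atan2(Δλ, Δψ) with Δψ = ln[tan(π/4+φ₂/2)/tan(π/4+φ₁/2)] = +0.1188, Δλ = -0.7697 → C = 278.77°
d = R·|Δφ| / |cos C| = 6369·0.07784 / 0.15252 = 3251 km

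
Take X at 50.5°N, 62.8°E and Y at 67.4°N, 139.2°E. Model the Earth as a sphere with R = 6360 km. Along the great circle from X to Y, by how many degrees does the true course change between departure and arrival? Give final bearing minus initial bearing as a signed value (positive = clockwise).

Initial bearing θ₁ = atan2(sin Δλ cos φ₂, cos φ₁ sin φ₂ − sin φ₁ cos φ₂ cos Δλ) = 35.82°
Final bearing θ₂ = (initial bearing from the destination back to the start) + 180° = 104.37°
Δθ = θ₂ − θ₁ = +68.6°

+68.6°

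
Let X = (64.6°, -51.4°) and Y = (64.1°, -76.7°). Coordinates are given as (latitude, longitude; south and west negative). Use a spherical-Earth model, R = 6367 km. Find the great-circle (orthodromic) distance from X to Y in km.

cos σ = sin φ₁ sin φ₂ + cos φ₁ cos φ₂ cos Δλ
      = sin(64.60°)sin(64.10°) + cos(64.60°)cos(64.10°)cos(-25.30°) = 0.9820
σ = 10.890° → d = Rσ = 6367·0.19007 = 1210 km

1210 km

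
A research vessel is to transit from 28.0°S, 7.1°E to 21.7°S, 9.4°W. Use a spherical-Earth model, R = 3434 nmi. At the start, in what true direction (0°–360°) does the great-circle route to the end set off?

289.2°

θ = atan2( sin Δλ·cos φ₂ ,  cos φ₁ sin φ₂ − sin φ₁ cos φ₂ cos Δλ )
  = atan2(-0.2639, +0.0918) = 289.18°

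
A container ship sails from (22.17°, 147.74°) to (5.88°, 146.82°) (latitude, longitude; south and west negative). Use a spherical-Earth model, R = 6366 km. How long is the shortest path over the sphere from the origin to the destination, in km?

1813 km

cos σ = sin φ₁ sin φ₂ + cos φ₁ cos φ₂ cos Δλ
      = sin(22.17°)sin(5.88°) + cos(22.17°)cos(5.88°)cos(-0.92°) = 0.9597
σ = 16.314° → d = Rσ = 6366·0.28474 = 1813 km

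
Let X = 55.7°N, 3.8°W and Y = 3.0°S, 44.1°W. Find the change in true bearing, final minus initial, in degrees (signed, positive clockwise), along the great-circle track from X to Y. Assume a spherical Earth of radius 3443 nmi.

-21.2°

Initial bearing θ₁ = atan2(sin Δλ cos φ₂, cos φ₁ sin φ₂ − sin φ₁ cos φ₂ cos Δλ) = 224.44°
Final bearing θ₂ = (initial bearing from the destination back to the start) + 180° = 203.27°
Δθ = θ₂ − θ₁ = -21.2°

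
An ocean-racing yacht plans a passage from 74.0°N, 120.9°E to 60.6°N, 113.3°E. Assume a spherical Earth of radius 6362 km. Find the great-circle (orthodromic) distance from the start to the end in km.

cos σ = sin φ₁ sin φ₂ + cos φ₁ cos φ₂ cos Δλ
      = sin(74.00°)sin(60.60°) + cos(74.00°)cos(60.60°)cos(-7.60°) = 0.9716
σ = 13.691° → d = Rσ = 6362·0.23895 = 1520 km

1520 km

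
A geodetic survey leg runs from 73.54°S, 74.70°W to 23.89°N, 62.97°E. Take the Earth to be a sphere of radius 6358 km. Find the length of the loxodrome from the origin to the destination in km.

Rhumb course C = atan2(Δλ, Δψ) with Δψ = ln[tan(π/4+φ₂/2)/tan(π/4+φ₁/2)] = +2.3631, Δλ = +2.4028 → C = 45.48°
d = R·|Δφ| / |cos C| = 6358·1.70047 / 0.70120 = 15419 km

15419 km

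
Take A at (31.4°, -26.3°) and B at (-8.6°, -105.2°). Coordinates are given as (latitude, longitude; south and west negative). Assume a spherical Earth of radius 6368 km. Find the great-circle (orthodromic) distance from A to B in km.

9464 km

Haversine: a = sin²(Δφ/2)+cos φ₁ cos φ₂ sin²(Δλ/2) = 0.45771;  σ = 2·atan2(√a,√(1−a))
σ = 85.149° → d = Rσ = 6368·1.48612 = 9464 km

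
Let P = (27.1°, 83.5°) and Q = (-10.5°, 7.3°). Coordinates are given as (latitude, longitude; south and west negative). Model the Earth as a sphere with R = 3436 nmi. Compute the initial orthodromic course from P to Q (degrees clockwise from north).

θ = atan2( sin Δλ·cos φ₂ ,  cos φ₁ sin φ₂ − sin φ₁ cos φ₂ cos Δλ )
  = atan2(-0.9549, -0.2691) = 254.26°

254.3°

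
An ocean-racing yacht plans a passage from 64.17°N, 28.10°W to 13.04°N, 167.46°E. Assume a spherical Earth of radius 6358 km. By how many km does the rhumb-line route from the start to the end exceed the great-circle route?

Great circle: cos σ = sin φ₁ sin φ₂ + cos φ₁ cos φ₂ cos Δλ,  σ = 1.7781 rad → d_gc = 11305.2 km
Rhumb line: Δψ = -1.2431, q = Δφ/Δψ = 0.7179, d_rh = R√(Δφ²+q²Δλ²) = 14275.2 km
Excess = 14275.2 − 11305.2 = 2970.0 ≈ 2970 km

2970 km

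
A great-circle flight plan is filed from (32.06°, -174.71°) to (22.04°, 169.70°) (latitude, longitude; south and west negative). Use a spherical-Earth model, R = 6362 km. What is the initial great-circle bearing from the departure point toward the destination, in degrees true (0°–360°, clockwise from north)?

238.0°

N = sin Δλ·cos φ₂ = -0.2491;  D = cos φ₁ sin φ₂ − sin φ₁ cos φ₂ cos Δλ = -0.1559
initial course = atan2(N, D) = 237.96°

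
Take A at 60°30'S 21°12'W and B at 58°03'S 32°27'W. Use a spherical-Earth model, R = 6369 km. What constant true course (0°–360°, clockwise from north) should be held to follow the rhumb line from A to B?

293.1°

Δψ = ln[tan(π/4+φ₂/2)/tan(π/4+φ₁/2)] = +0.0837
Δλ = -0.1963 rad (taken the short way round)
course = atan2(Δλ, Δψ) = 293.10°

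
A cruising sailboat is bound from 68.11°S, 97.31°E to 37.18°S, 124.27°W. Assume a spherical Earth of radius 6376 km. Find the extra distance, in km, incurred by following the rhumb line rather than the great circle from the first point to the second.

1651 km

Great circle: cos σ = sin φ₁ sin φ₂ + cos φ₁ cos φ₂ cos Δλ,  σ = 1.2254 rad → d_gc = 7813.3 km
Rhumb line: Δψ = +0.9431, q = Δφ/Δψ = 0.5724, d_rh = R√(Δφ²+q²Δλ²) = 9464.6 km
Excess = 9464.6 − 7813.3 = 1651.3 ≈ 1651 km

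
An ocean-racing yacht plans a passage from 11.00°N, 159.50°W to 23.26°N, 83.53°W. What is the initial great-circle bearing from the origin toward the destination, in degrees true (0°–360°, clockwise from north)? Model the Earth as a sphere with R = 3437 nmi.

68.8°

θ = atan2( sin Δλ·cos φ₂ ,  cos φ₁ sin φ₂ − sin φ₁ cos φ₂ cos Δλ )
  = atan2(+0.8913, +0.3452) = 68.83°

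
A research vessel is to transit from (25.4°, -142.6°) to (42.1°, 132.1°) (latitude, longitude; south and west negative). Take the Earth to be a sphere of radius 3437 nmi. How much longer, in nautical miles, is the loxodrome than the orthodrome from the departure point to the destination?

146 nmi

Great circle: cos σ = sin φ₁ sin φ₂ + cos φ₁ cos φ₂ cos Δλ,  σ = 1.2212 rad → d_gc = 4197.4 nmi
Rhumb line: Δψ = +0.3529, q = Δφ/Δψ = 0.8259, d_rh = R√(Δφ²+q²Δλ²) = 4343.0 nmi
Excess = 4343.0 − 4197.4 = 145.6 ≈ 146 nmi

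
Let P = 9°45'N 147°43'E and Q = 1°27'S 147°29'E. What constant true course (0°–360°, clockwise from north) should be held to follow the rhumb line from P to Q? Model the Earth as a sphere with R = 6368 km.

Meridional parts: M(φ₁)=+0.1710, M(φ₂)=-0.0253 → ΔM = -0.1963;  Δλ = -0.0041 rad
tan C = Δλ / ΔM = +0.0207 → C = 181.19°

181.2°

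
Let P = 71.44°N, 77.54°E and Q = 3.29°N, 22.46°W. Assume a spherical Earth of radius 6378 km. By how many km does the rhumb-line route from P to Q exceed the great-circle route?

Great circle: cos σ = sin φ₁ sin φ₂ + cos φ₁ cos φ₂ cos Δλ,  σ = 1.5716 rad → d_gc = 10023.5 km
Rhumb line: Δψ = -1.7541, q = Δφ/Δψ = 0.6781, d_rh = R√(Δφ²+q²Δλ²) = 10701.8 km
Excess = 10701.8 − 10023.5 = 678.3 ≈ 678 km

678 km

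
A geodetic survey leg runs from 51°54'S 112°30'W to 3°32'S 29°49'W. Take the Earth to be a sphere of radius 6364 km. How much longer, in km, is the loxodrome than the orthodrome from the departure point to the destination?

235 km

Great circle: cos σ = sin φ₁ sin φ₂ + cos φ₁ cos φ₂ cos Δλ,  σ = 1.4435 rad → d_gc = 9186.6 km
Rhumb line: Δψ = +1.0016, q = Δφ/Δψ = 0.8428, d_rh = R√(Δφ²+q²Δλ²) = 9421.8 km
Excess = 9421.8 − 9186.6 = 235.2 ≈ 235 km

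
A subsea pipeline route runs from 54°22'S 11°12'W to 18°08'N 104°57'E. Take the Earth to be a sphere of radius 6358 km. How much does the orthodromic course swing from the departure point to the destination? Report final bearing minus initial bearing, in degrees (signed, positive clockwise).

Initial bearing θ₁ = atan2(sin Δλ cos φ₂, cos φ₁ sin φ₂ − sin φ₁ cos φ₂ cos Δλ) = 100.56°
Final bearing θ₂ = (initial bearing from the destination back to the start) + 180° = 37.06°
Δθ = θ₂ − θ₁ = -63.5°

-63.5°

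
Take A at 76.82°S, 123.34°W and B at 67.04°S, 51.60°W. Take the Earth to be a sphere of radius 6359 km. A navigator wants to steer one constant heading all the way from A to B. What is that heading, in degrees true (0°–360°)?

65.7°

Meridional parts: M(φ₁)=-2.1583, M(φ₂)=-1.5941 → ΔM = +0.5641;  Δλ = +1.2521 rad
tan C = Δλ / ΔM = +2.2195 → C = 65.75°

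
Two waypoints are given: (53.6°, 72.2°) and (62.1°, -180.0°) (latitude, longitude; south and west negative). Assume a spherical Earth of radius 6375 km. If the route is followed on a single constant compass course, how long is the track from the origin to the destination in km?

6417 km

Δψ = ln[tan(π/4+φ₂/2)/tan(π/4+φ₁/2)] = +0.2804;  Δφ = +0.1484 rad,  Δλ = +1.8815 rad
q = Δφ/Δψ = 0.5292
d = R·√(Δφ² + q²Δλ²) = 6375·1.00660 = 6417 km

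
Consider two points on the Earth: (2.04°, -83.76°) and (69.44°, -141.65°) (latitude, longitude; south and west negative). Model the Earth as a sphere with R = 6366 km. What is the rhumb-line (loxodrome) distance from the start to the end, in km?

Rhumb course C = atan2(Δλ, Δψ) with Δψ = ln[tan(π/4+φ₂/2)/tan(π/4+φ₁/2)] = +1.6716, Δλ = -1.0104 → C = 328.85°
d = R·|Δφ| / |cos C| = 6366·1.17635 / 0.85581 = 8750 km

8750 km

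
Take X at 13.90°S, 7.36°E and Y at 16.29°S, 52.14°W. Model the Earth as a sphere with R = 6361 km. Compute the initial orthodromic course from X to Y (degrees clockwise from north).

259.4°

θ = atan2( sin Δλ·cos φ₂ ,  cos φ₁ sin φ₂ − sin φ₁ cos φ₂ cos Δλ )
  = atan2(-0.8270, -0.1553) = 259.37°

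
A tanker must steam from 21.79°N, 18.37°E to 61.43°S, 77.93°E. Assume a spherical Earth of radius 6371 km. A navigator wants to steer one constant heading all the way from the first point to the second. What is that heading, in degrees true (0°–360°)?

149.4°

Δψ = ln[tan(π/4+φ₂/2)/tan(π/4+φ₁/2)] = -1.7578
Δλ = +1.0395 rad (taken the short way round)
course = atan2(Δλ, Δψ) = 149.40°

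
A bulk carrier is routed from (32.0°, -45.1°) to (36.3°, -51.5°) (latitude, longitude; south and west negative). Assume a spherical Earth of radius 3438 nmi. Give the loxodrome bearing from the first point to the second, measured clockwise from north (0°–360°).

309.1°

Δψ = ln[tan(π/4+φ₂/2)/tan(π/4+φ₁/2)] = +0.0907
Δλ = -0.1117 rad (taken the short way round)
course = atan2(Δλ, Δψ) = 309.08°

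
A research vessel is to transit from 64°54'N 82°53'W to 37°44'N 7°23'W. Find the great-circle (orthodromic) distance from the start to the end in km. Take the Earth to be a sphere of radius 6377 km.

5603 km

Haversine: a = sin²(Δφ/2)+cos φ₁ cos φ₂ sin²(Δλ/2) = 0.18090;  σ = 2·atan2(√a,√(1−a))
σ = 50.343° → d = Rσ = 6377·0.87864 = 5603 km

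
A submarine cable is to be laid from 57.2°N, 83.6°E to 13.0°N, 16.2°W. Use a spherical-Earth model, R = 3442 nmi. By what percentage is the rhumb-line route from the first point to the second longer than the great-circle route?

5.8%

Great circle: σ = 1.4714 rad → d_gc = Rσ = 5064.5 nmi
Rhumb: Δφ = -0.7714, Δλ = -1.7418, Δψ = -0.9942, q = Δφ/Δψ = 0.7759 → d_rh = R√(Δφ²+q²Δλ²) = 5356.4 nmi
Excess = (5356.4 − 5064.5) / 5064.5 = 291.9 / 5064.5 = 5.76% ≈ 5.8%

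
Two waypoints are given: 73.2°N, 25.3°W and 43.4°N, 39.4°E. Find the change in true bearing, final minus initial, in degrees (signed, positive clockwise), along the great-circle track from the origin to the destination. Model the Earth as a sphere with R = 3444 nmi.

+58.3°

Initial bearing θ₁ = atan2(sin Δλ cos φ₂, cos φ₁ sin φ₂ − sin φ₁ cos φ₂ cos Δλ) = 98.54°
Final bearing θ₂ = (initial bearing from the destination back to the start) + 180° = 156.83°
Δθ = θ₂ − θ₁ = +58.3°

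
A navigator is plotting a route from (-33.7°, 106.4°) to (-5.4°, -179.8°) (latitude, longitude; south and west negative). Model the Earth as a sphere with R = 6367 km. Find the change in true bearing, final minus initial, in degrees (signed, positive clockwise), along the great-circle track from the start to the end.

-29.1°

Initial bearing θ₁ = atan2(sin Δλ cos φ₂, cos φ₁ sin φ₂ − sin φ₁ cos φ₂ cos Δλ) = 85.47°
Final bearing θ₂ = (initial bearing from the destination back to the start) + 180° = 56.41°
Δθ = θ₂ − θ₁ = -29.1°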